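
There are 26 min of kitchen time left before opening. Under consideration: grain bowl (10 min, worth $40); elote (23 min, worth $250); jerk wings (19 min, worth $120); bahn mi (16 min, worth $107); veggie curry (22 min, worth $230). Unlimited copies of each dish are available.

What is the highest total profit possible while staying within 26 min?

250

Ranking by ratio (profit/min): elote 10.87, veggie curry 10.45, bahn mi 6.69, jerk wings 6.32.
The ratio ordering already packs tightly: elote, 23 min, 250.
That's the maximum — no swap from here does better than 250.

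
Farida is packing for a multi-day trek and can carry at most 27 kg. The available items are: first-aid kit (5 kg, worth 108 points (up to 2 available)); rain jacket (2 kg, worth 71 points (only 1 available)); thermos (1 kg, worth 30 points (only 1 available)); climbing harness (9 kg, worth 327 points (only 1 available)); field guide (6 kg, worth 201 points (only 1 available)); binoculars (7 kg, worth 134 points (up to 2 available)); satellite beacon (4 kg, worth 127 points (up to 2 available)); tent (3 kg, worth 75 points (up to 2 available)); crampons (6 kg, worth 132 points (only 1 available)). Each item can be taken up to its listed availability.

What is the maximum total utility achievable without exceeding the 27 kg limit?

Taking the top-ratio items first gives rain jacket + thermos + climbing harness + field guide + 2×satellite beacon for 883 (26 kg).
Dropping rain jacket frees 2 kg; slotting in tent (3 kg) lifts the total to 887 at 27 kg.
Nothing else within 27 kg beats 887.

887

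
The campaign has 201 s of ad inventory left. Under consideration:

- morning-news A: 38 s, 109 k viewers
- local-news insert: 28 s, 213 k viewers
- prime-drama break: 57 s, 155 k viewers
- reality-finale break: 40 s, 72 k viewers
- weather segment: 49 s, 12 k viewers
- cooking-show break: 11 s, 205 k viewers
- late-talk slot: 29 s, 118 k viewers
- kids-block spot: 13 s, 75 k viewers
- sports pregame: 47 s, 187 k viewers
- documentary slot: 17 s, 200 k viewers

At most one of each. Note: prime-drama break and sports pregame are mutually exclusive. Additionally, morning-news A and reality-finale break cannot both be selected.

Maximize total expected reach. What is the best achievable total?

Morning-news A + local-news insert + cooking-show break + late-talk slot + kids-block spot + sports pregame + documentary slot uses 183 of the 201 s and totals 1107.
Next best is morning-news A + local-news insert + prime-drama break + cooking-show break + late-talk slot + kids-block spot + documentary slot at 1075 (193 s) — short by 32.

1107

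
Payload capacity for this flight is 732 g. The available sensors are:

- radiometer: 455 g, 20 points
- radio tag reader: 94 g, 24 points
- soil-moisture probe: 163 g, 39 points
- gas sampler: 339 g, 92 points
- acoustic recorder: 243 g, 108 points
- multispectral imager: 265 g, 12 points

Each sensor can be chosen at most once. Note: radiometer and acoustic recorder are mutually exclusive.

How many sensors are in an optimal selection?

3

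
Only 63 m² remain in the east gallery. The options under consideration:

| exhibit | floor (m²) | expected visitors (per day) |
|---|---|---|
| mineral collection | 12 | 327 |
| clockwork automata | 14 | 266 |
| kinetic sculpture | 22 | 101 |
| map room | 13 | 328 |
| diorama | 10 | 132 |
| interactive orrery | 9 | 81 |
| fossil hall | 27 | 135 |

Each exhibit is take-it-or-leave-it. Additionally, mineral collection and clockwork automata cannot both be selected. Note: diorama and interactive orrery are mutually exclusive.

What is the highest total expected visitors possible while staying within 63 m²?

By expected visitors per m²: mineral collection 27.25, map room 25.23, clockwork automata 19.00 lead.
Best packing: mineral collection + map room + diorama + fossil hall — 62 m², 922 total.
No other feasible combination exceeds 922.

922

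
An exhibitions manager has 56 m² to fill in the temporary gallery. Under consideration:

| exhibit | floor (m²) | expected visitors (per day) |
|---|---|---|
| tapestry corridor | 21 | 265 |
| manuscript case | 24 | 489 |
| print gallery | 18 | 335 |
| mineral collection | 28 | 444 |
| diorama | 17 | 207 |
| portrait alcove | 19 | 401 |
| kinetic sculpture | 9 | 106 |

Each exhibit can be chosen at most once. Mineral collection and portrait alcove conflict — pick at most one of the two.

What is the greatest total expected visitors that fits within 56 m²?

Density check — portrait alcove 21.11, manuscript case 20.38, print gallery 18.61 are the best per m².
Best packing: manuscript case + portrait alcove + kinetic sculpture — 52 m², 996 total.
Runner-up print gallery + diorama + portrait alcove tops out at 943.

996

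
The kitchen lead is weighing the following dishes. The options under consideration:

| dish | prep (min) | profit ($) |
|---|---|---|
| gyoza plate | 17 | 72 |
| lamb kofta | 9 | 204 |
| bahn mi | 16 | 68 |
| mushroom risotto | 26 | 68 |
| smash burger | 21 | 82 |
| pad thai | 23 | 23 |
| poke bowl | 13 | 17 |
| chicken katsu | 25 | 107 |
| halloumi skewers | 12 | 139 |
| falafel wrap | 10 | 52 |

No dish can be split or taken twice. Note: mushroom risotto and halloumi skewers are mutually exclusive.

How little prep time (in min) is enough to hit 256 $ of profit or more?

Minimise min subject to total profit ≥ 256.
lamb kofta + falafel wrap: 256 profit at 19 min.
Below 19 min the best achievable stays under 256.

19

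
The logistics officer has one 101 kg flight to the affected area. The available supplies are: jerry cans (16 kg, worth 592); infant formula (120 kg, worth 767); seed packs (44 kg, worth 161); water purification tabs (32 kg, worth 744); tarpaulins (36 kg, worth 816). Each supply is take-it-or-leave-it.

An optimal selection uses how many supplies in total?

3

Optimal total is 2152.
jerry cans + water purification tabs + tarpaulins hits 2152 at 84 kg.
Every optimal selection uses 3 supplies.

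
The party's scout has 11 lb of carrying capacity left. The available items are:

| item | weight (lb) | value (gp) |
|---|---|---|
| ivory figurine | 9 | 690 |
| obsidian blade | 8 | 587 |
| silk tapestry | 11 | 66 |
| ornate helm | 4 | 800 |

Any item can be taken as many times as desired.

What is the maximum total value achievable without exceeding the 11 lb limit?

Best packing: 2×ornate helm — 8 lb, 1600 total.

1600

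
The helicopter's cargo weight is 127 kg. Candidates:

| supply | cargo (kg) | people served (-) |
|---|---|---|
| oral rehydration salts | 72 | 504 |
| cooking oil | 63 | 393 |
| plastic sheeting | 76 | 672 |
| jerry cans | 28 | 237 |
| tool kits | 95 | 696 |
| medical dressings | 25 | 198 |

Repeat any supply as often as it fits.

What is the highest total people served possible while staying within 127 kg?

A density-first pass picks plastic sheeting + jerry cans — 909 at 104 kg.
Dropping jerry cans frees 28 kg; slotting in 2×medical dressings (50 kg) lifts the total to 1068 at 126 kg.
Every other selection either busts 127 kg or fails to beat 1068.

1068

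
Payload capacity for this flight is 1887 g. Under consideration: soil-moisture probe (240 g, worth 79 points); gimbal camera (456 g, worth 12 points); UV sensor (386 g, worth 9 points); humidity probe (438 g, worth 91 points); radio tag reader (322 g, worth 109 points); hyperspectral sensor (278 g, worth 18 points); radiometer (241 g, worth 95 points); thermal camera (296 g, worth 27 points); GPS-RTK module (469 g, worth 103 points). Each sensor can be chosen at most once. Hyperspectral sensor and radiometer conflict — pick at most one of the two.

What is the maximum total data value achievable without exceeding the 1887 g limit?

477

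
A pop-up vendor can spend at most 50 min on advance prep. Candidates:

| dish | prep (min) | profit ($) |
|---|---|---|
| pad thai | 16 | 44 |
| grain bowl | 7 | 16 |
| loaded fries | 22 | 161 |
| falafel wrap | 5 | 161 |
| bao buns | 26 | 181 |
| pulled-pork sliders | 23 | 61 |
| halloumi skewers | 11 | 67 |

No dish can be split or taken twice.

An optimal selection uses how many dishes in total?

4

Optimal total is 425.
One optimal bundle: grain bowl + falafel wrap + bao buns + halloumi skewers (49 min).
Any selection reaching 425 contains exactly 4 dishes.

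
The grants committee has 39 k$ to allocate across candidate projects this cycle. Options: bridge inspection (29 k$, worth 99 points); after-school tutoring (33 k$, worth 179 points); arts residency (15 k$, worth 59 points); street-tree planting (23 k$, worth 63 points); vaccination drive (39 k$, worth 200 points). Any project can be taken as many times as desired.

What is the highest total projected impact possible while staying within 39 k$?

200

A density-first pass picks after-school tutoring — 179 at 33 k$.
Dropping after-school tutoring frees 33 k$; slotting in vaccination drive (39 k$) lifts the total to 200 at 39 k$.
Nothing else within 39 k$ beats 200.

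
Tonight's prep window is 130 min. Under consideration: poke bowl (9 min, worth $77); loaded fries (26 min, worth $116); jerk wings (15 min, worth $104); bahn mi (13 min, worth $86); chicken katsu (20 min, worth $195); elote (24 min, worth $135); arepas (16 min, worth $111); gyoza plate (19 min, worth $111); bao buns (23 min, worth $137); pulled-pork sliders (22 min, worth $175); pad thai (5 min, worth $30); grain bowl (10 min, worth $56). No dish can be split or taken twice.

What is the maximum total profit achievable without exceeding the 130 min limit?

A density-first pass picks poke bowl + jerk wings + bahn mi + chicken katsu + arepas + bao buns + pulled-pork sliders + pad thai — 915 at 123 min.
The 23 min tied up in bao buns is better spent on gyoza plate + grain bowl — total rises to 945 (129 min).
An exhaustive check of the 4096 subsets confirms 945.

945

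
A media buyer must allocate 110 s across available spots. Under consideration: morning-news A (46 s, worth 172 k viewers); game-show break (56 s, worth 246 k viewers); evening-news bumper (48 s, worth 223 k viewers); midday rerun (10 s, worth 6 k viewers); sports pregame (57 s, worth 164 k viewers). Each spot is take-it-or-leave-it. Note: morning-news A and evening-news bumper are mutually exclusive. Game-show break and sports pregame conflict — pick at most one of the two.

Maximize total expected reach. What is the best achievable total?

469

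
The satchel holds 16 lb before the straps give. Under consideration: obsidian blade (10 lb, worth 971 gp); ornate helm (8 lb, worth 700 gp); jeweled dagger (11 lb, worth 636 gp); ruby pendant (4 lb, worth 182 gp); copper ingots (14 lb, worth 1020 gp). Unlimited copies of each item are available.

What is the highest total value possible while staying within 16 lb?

1400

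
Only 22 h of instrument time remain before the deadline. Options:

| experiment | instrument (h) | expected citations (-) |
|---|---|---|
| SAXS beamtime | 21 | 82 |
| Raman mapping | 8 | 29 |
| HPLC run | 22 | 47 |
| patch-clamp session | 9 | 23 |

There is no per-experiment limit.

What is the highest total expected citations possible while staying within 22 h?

82

By expected citations per h: SAXS beamtime 3.90, Raman mapping 3.62, patch-clamp session 2.56, HPLC run 2.14 lead.
The ratio ordering already packs tightly: SAXS beamtime, 21 h, 82.
That's the maximum — no swap from here does better than 82.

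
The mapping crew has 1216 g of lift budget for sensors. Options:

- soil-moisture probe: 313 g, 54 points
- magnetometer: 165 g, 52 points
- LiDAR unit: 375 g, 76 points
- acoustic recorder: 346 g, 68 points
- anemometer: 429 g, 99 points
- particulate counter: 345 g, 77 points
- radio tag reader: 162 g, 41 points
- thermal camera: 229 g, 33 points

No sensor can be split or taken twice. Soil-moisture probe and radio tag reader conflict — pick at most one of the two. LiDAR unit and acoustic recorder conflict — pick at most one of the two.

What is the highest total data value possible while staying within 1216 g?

269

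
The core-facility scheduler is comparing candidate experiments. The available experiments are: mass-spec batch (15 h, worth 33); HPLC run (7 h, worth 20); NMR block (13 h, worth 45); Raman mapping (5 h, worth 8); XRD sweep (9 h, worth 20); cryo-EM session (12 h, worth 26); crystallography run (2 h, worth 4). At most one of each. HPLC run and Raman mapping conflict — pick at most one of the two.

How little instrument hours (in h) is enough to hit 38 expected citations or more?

Need the lightest bundle worth ≥ 38.
Taking NMR block gives 45 (≥ 38) for 13 h.
Below 13 h the best achievable stays under 38.

13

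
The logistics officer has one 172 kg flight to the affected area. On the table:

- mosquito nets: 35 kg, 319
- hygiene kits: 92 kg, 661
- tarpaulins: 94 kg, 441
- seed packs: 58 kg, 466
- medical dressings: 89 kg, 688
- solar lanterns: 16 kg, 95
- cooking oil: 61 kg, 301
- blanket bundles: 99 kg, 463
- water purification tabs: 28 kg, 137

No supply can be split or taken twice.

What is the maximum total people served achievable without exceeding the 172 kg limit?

1249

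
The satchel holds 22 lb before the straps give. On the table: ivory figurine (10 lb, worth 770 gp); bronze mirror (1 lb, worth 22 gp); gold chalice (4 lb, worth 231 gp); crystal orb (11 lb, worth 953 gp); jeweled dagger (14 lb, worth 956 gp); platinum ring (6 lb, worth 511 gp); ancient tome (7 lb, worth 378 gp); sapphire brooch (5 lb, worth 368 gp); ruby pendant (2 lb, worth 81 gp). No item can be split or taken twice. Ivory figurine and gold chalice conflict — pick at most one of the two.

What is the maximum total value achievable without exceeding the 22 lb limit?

Best packing: crystal orb + platinum ring + sapphire brooch — 22 lb, 1832 total.

1832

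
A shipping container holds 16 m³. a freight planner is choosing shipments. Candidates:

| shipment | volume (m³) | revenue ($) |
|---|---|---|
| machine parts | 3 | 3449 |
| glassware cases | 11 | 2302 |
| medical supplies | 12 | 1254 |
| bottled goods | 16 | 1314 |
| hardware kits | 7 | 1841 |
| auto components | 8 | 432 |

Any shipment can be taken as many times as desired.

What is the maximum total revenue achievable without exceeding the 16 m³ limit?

Taking 5×machine parts: 15 m³ used, 17245 in revenue.

17245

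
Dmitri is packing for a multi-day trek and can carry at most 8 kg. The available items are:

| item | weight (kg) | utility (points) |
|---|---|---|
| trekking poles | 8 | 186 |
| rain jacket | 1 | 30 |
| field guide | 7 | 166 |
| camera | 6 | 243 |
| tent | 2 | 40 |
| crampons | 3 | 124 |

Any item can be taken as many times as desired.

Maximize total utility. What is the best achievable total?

308

The ratio ordering already packs tightly: 2×rain jacket + 2×crampons, 8 kg, 308.
Every other selection either busts 8 kg or fails to beat 308.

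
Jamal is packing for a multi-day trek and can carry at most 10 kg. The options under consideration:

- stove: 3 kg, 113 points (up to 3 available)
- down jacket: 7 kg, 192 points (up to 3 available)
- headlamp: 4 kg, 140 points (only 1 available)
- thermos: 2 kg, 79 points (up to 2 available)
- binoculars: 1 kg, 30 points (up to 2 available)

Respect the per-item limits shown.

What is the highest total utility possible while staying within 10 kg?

384

Ranking by ratio (utility/kg): thermos 39.50, stove 37.67, headlamp 35.00, binoculars 30.00.
2×stove + 2×thermos uses 10 of the 10 kg and totals 384.
That's the maximum — no swap from here does better than 384.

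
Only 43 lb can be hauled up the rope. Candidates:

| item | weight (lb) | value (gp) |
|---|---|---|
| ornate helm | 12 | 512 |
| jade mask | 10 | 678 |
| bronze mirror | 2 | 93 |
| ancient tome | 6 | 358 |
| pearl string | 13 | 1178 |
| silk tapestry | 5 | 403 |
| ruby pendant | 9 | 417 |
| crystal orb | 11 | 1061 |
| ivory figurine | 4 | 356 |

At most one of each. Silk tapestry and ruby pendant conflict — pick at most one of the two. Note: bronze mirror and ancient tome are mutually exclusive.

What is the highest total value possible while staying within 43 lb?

Jade mask + pearl string + silk tapestry + crystal orb + ivory figurine uses 43 of the 43 lb and totals 3676.
An exhaustive check of the 512 subsets confirms 3676.

3676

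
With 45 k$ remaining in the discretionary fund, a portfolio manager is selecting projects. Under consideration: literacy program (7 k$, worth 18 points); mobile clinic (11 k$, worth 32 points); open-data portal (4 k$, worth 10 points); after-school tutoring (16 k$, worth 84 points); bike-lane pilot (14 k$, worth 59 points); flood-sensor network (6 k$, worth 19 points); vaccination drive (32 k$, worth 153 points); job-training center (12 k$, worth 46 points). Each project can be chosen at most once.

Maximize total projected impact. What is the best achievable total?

199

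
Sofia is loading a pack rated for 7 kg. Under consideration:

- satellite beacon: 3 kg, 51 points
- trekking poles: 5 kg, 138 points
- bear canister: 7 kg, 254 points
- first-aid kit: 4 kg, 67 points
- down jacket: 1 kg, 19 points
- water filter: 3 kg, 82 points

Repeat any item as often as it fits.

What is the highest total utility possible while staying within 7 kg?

254

Best packing: bear canister — 7 kg, 254 total.
Nothing else within 7 kg beats 254.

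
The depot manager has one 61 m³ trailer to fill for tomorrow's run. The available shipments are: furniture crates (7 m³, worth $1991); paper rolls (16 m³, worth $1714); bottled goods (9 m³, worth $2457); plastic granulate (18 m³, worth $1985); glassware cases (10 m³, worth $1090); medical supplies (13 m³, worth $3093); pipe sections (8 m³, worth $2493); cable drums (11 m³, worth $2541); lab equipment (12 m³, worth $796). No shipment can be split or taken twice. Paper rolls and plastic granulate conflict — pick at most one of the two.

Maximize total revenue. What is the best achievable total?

13665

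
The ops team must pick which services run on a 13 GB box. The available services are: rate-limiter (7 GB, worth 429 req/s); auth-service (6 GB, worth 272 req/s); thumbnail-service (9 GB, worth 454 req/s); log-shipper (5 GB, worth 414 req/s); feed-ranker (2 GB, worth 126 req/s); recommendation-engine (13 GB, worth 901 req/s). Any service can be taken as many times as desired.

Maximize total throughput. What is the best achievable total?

954

Taking 2×log-shipper + feed-ranker: 12 GB used, 954 in throughput.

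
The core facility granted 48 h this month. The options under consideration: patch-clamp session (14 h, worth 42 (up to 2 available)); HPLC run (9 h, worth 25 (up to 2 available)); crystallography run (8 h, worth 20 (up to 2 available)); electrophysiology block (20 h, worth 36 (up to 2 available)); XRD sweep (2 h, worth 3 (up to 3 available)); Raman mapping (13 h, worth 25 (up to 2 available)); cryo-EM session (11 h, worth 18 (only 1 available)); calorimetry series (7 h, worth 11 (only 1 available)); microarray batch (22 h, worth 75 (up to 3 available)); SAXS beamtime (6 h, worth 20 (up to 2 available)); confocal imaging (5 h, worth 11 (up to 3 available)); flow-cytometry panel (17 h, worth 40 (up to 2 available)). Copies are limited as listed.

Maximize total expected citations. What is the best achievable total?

157

A density-first pass picks 2×XRD sweep + 2×microarray batch — 156 at 48 h.
Dropping 2×XRD sweep and microarray batch frees 26 h; slotting in patch-clamp session + 2×SAXS beamtime (26 h) lifts the total to 157 at 48 h.
Nothing else within 48 h beats 157.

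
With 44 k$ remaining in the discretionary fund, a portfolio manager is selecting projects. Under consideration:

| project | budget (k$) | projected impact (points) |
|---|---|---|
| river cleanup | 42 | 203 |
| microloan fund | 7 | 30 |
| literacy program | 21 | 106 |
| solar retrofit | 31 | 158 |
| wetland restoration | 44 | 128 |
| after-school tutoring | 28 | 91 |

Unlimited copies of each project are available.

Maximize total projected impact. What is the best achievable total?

Greedy by ratio would take microloan fund + solar retrofit: 38 k$ used, total 188.
The 38 k$ tied up in microloan fund and solar retrofit is better spent on 2×literacy program — total rises to 212 (42 k$).

212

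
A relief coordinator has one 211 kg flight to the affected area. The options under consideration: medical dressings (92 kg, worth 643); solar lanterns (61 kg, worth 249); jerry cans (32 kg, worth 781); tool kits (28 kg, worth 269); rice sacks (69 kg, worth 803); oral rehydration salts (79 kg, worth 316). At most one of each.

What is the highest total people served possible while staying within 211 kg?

Filling by ratio: solar lanterns + jerry cans + tool kits + rice sacks for 2102, with 21 kg left unused.
The 89 kg tied up in solar lanterns and tool kits is better spent on medical dressings — total rises to 2227 (193 kg).
Runner-up jerry cans + tool kits + rice sacks + oral rehydration salts tops out at 2169.

2227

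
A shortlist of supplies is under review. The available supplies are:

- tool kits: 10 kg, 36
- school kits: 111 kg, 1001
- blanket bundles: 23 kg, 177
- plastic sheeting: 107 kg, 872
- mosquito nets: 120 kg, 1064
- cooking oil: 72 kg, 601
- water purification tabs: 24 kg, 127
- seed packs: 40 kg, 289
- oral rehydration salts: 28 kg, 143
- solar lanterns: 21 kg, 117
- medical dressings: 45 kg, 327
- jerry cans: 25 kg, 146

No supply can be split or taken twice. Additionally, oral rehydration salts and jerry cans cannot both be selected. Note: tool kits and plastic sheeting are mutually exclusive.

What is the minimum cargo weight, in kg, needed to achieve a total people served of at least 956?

111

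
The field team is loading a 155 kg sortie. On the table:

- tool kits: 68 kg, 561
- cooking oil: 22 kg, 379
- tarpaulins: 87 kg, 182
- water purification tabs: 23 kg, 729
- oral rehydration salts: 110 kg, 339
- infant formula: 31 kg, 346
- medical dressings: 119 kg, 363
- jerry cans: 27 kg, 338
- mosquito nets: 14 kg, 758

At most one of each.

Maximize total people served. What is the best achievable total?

2765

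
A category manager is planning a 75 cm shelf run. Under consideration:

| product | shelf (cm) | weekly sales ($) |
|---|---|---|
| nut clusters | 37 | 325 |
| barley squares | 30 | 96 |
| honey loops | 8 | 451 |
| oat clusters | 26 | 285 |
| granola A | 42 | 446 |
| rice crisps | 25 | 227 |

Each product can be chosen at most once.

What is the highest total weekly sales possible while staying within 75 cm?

Ranking by ratio (weekly sales/cm): honey loops 56.38, oat clusters 10.96, granola A 10.62.
Greedy by ratio would take honey loops + oat clusters + rice crisps: 59 cm used, total 963.
Dropping oat clusters frees 26 cm; slotting in granola A (42 cm) lifts the total to 1124 at 75 cm.

1124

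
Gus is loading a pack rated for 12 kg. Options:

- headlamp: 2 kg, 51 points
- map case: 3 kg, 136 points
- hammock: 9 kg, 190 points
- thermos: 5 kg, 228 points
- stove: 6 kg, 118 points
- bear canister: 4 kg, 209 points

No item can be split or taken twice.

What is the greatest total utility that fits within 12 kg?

573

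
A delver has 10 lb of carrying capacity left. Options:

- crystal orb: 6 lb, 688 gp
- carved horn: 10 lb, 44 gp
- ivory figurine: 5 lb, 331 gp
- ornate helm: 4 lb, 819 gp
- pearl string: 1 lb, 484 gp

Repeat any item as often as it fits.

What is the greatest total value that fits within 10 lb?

Taking 10×pearl string: 10 lb used, 4840 in value.

4840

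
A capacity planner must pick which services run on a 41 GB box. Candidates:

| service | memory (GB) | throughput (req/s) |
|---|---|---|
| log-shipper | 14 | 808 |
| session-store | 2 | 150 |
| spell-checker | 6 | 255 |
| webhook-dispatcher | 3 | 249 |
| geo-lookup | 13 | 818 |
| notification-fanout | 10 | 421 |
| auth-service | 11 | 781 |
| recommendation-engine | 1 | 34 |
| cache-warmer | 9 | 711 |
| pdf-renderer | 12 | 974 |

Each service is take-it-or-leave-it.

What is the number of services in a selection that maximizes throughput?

The maximum throughput within 41 GB is 2972.
session-store + webhook-dispatcher + geo-lookup + auth-service + pdf-renderer hits 2972 at 41 GB.
Every optimal selection uses 5 services.

5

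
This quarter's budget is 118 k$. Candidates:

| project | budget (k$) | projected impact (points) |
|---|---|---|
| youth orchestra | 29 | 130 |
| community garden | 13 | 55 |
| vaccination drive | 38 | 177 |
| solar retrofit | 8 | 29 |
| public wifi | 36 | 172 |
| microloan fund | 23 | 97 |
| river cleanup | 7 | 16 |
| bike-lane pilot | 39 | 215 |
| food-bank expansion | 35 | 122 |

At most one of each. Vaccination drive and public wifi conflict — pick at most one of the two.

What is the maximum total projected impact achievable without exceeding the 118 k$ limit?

572

Taking youth orchestra + community garden + public wifi + bike-lane pilot: 117 k$ used, 572 in projected impact.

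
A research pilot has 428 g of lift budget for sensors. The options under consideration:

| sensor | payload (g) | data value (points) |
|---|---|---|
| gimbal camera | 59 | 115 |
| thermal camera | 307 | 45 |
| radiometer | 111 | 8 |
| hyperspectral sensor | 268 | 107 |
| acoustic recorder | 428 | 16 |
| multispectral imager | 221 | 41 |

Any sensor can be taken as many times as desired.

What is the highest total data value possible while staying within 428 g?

805

The ratio ordering already packs tightly: 7×gimbal camera, 413 g, 805.
Every other selection either busts 428 g or fails to beat 805.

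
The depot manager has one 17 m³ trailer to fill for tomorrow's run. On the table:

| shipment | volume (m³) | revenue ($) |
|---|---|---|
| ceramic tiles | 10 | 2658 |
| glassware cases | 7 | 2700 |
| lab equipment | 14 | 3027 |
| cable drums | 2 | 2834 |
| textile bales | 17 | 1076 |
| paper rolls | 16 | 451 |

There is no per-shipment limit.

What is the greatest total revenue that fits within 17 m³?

22672

Taking 8×cable drums: 16 m³ used, 22672 in revenue.
That's the maximum — no swap from here does better than 22672.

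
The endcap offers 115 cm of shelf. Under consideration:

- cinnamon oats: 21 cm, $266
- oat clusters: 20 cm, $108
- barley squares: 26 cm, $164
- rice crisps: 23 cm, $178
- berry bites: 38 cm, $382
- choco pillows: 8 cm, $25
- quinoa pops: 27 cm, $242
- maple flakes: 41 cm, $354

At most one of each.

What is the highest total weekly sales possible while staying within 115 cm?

Ranking by ratio (weekly sales/cm): cinnamon oats 12.67, berry bites 10.05, quinoa pops 8.96, maple flakes 8.63.
The ratio ordering already packs tightly: cinnamon oats + rice crisps + berry bites + quinoa pops, 109 cm, 1068.

1068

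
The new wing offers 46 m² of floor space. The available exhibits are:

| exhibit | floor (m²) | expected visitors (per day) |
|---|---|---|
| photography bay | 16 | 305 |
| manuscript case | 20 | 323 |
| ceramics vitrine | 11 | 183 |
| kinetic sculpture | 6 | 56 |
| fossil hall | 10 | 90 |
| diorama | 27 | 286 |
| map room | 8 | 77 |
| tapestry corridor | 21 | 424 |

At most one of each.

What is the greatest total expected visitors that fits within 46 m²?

806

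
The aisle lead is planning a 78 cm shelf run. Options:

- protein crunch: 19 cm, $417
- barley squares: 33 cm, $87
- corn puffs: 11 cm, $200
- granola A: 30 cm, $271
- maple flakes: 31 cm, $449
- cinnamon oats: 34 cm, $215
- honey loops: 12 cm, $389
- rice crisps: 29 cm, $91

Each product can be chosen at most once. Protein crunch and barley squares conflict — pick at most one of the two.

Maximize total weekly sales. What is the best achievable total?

1455

The ratio ordering already packs tightly: protein crunch + corn puffs + maple flakes + honey loops, 73 cm, 1455.
Runner-up protein crunch + corn puffs + granola A + honey loops tops out at 1277.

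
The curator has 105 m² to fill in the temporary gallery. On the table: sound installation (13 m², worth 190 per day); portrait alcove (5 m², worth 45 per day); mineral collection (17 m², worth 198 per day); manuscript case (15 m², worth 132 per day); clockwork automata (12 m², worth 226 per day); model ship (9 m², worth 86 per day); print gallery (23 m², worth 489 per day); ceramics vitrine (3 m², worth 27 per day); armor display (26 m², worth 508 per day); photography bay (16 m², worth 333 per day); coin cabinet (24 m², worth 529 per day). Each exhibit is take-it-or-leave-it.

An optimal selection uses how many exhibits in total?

6

Best achievable expected visitors is 2112.
clockwork automata + print gallery + ceramics vitrine + armor display + photography bay + coin cabinet hits 2112 at 104 m².
Every optimal selection uses 6 exhibits.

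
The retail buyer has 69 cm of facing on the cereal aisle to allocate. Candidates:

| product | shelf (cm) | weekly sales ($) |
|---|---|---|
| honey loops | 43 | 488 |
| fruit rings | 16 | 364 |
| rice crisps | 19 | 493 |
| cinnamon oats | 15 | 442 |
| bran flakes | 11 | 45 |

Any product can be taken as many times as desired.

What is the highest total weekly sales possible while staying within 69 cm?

The ratio heuristic lands on 4×cinnamon oats (1768) but leaves 9 cm idle.
Dropping 2×cinnamon oats frees 30 cm; slotting in 2×rice crisps (38 cm) lifts the total to 1870 at 68 cm.
The spare 1 cm is too small for any remaining product, and no exchange beats 1870.

1870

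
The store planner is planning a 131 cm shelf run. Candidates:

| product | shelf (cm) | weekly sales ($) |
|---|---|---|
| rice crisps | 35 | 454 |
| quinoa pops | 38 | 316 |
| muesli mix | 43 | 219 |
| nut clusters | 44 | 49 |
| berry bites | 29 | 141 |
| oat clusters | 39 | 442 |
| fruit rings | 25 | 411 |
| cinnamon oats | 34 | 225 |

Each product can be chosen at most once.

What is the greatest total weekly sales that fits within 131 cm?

By weekly sales per cm: fruit rings 16.44, rice crisps 12.97, oat clusters 11.33, quinoa pops 8.32 lead.
Rice crisps + berry bites + oat clusters + fruit rings uses 128 of the 131 cm and totals 1448.

1448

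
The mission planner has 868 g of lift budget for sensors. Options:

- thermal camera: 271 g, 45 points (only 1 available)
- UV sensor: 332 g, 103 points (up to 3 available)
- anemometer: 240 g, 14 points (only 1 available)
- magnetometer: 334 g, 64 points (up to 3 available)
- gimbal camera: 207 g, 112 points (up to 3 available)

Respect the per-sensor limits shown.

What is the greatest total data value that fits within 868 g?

350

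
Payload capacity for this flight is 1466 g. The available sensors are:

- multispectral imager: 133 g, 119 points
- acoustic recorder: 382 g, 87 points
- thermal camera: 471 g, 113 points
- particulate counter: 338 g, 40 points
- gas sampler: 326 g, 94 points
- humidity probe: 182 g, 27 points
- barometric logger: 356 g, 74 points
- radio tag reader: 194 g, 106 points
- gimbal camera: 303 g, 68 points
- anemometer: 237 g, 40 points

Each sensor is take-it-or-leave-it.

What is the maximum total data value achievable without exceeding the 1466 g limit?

Taking multispectral imager + thermal camera + gas sampler + radio tag reader + gimbal camera: 1427 g used, 500 in data value.
Every other selection either busts 1466 g or fails to beat 500.

500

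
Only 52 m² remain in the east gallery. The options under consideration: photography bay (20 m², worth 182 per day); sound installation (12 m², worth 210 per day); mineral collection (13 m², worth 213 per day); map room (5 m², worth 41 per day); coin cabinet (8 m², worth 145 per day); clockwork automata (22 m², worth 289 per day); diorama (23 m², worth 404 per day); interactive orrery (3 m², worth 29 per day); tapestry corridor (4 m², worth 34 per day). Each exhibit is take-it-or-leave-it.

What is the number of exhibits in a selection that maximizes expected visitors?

Optimal total is 861.
For example sound installation + mineral collection + diorama + tapestry corridor achieves it, using 52 m².
Any selection reaching 861 contains exactly 4 exhibits.

4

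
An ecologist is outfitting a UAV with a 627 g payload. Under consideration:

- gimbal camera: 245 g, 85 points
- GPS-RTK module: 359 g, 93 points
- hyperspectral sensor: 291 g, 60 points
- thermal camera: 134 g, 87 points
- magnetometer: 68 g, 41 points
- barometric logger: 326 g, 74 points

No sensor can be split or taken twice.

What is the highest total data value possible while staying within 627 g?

221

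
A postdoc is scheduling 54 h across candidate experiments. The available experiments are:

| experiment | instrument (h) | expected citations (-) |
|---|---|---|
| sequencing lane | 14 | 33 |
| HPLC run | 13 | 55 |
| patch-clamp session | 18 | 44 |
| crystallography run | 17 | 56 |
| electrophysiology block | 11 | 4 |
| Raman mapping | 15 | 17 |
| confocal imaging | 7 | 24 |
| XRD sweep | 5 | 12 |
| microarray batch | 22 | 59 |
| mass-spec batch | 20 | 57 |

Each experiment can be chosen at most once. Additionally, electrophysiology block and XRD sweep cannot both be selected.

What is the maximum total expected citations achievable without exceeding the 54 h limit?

Best packing: HPLC run + crystallography run + microarray batch — 52 h, 170 total.
Next best is sequencing lane + HPLC run + confocal imaging + mass-spec batch at 169 (54 h) — short by 1.

170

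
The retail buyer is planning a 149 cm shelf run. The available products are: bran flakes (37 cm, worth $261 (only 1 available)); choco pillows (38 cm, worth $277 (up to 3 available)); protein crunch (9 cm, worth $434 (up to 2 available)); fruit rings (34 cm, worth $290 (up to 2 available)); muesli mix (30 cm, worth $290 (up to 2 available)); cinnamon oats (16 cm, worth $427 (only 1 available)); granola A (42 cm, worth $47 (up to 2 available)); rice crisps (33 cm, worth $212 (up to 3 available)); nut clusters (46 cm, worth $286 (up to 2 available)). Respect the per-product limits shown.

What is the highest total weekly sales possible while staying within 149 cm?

2165

2×protein crunch + fruit rings + 2×muesli mix + cinnamon oats uses 128 of the 149 cm and totals 2165.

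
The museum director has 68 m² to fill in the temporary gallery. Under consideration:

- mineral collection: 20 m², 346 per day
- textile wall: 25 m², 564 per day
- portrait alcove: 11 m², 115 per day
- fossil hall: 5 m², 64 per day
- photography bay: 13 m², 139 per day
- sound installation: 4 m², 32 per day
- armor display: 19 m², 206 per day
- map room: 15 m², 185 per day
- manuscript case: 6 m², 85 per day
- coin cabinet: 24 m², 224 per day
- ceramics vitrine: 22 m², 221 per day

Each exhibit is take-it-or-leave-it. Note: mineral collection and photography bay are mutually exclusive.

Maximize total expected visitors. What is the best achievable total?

1180

A density-first pass picks mineral collection + textile wall + portrait alcove + fossil hall + manuscript case — 1174 at 67 m².
Dropping portrait alcove and fossil hall frees 16 m²; slotting in map room (15 m²) lifts the total to 1180 at 66 m².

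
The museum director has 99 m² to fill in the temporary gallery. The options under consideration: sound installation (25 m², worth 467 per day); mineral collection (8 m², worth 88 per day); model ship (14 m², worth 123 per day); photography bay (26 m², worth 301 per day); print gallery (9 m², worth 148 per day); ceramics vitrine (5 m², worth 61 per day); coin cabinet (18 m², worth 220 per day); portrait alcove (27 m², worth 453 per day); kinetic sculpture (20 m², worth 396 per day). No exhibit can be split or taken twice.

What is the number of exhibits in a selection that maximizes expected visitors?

5

The maximum expected visitors within 99 m² is 1684.
sound installation + print gallery + coin cabinet + portrait alcove + kinetic sculpture hits 1684 at 99 m².
Every optimal selection uses 5 exhibits.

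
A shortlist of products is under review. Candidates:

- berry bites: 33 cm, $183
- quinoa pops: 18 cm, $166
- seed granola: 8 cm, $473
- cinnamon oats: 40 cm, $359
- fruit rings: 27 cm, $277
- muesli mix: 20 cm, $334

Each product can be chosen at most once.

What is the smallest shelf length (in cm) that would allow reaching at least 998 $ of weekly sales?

Look for the lowest-shelf combination reaching 998.
seed granola + fruit rings + muesli mix: 1084 weekly sales at 55 cm.
Any bundle with less than 55 cm falls short of 998.

55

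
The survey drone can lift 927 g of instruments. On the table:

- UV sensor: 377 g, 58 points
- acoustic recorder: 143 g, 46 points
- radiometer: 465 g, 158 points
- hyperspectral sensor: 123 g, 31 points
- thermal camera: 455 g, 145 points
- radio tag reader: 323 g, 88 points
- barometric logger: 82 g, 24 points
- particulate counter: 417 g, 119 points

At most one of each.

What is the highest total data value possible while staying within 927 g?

303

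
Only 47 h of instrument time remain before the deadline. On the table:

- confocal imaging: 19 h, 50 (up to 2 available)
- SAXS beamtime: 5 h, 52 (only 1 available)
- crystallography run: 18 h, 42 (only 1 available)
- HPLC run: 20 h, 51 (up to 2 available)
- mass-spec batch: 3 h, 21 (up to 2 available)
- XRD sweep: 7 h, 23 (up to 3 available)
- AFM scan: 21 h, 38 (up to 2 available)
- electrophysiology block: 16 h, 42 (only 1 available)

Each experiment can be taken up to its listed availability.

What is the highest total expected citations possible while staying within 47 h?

191

Filling by ratio: SAXS beamtime + 2×mass-spec batch + 3×XRD sweep for 163, with 15 h left unused.
Replace XRD sweep with HPLC run: the trade gains 28 net, giving 191 at 45 h.
No other feasible combination exceeds 191.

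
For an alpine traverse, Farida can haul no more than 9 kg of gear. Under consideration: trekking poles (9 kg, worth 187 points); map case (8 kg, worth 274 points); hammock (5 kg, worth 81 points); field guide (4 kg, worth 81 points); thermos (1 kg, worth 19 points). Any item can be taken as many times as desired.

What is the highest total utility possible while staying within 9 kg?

293

The ratio ordering already packs tightly: map case + thermos, 9 kg, 293.
Nothing else within 9 kg beats 293.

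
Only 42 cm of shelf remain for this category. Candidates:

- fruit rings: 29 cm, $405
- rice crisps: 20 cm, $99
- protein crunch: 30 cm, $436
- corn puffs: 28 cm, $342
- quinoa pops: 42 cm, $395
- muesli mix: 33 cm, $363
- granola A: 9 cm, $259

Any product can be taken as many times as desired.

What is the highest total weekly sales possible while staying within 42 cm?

1036

Density check — granola A 28.78, protein crunch 14.53, fruit rings 13.97 are the best per cm.
The ratio ordering already packs tightly: 4×granola A, 36 cm, 1036.
Every other selection either busts 42 cm or fails to beat 1036.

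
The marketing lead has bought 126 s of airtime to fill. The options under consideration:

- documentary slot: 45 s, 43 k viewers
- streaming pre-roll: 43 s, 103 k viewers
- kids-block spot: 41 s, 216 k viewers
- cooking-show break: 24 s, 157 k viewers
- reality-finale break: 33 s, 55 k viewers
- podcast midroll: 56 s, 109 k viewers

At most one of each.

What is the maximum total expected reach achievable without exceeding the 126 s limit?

482

Taking the top-ratio spots first gives streaming pre-roll + kids-block spot + cooking-show break for 476 (108 s).
The 43 s tied up in streaming pre-roll is better spent on podcast midroll — total rises to 482 (121 s).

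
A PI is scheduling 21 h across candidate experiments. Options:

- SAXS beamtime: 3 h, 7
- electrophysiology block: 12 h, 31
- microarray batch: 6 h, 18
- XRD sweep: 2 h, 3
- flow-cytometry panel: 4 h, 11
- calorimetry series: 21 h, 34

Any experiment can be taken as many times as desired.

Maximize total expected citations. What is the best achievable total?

Density check — microarray batch 3.00, flow-cytometry panel 2.75, electrophysiology block 2.58, SAXS beamtime 2.33 are the best per h.
SAXS beamtime + 3×microarray batch uses 21 of the 21 h and totals 61.

61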